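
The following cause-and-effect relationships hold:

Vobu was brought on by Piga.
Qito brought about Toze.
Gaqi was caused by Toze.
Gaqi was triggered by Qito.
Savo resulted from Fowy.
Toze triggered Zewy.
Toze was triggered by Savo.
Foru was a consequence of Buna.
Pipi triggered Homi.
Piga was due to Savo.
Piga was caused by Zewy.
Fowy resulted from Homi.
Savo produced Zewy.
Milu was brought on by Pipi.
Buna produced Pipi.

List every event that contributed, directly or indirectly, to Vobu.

Buna, Fowy, Homi, Piga, Pipi, Qito, Savo, Toze, Zewy

Immediate cause of Vobu: Piga.
Further upstream: Buna, Pipi, Homi, Qito, Fowy, Savo, Toze, Zewy.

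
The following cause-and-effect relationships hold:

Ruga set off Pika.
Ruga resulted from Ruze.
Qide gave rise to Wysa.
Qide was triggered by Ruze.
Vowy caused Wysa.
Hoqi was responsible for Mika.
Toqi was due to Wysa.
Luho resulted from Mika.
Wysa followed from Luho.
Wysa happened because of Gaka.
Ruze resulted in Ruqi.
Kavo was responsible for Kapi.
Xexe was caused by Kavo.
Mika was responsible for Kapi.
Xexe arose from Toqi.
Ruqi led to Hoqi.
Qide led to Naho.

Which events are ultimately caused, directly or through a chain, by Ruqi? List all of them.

Hoqi, Kapi, Luho, Mika, Toqi, Wysa, Xexe

Direct effects: Hoqi.
2 steps out: Mika.
3 steps out: Luho, Kapi.
4 steps out: Wysa.
5 steps out: Toqi.
6 steps out: Xexe.
Not reachable from it: Ruze, Ruga, Pika, Qide, Gaka, Kavo, Vowy, Naho.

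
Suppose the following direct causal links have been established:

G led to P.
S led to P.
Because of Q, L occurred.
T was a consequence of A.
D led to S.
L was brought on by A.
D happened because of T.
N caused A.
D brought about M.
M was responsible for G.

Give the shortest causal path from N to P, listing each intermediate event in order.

N → A → T → D → S → P

N → A
A → T
T → D
D → S
S → P
Length: 5 steps.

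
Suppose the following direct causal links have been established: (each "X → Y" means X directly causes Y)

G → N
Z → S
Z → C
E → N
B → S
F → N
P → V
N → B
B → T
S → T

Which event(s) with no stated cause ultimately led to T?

Tracing upstream from T: T ← B ← N ← F.
A separate upstream branch: T ← S ← Z.
A separate upstream branch: T ← B ← N ← E.
A separate upstream branch: T ← B ← N ← G.
Each of those chain origins has no stated cause.

E, F, G, Z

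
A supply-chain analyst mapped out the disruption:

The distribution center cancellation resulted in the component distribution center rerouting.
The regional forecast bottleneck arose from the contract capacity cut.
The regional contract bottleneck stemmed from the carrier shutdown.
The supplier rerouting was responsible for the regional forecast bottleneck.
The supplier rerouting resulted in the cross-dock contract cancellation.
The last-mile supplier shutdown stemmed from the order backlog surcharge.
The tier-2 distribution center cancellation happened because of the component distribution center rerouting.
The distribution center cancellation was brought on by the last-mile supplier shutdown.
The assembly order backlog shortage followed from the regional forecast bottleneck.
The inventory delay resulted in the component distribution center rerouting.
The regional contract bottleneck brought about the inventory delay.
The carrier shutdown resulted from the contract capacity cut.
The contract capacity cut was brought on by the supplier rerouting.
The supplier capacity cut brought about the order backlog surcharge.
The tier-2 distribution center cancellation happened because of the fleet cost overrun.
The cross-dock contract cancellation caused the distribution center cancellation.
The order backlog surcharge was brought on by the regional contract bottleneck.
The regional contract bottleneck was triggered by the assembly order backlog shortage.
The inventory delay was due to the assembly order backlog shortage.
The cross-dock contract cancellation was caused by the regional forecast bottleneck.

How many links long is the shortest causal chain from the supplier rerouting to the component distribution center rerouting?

3

Shortest chain: the supplier rerouting → the cross-dock contract cancellation → the distribution center cancellation → the component distribution center rerouting.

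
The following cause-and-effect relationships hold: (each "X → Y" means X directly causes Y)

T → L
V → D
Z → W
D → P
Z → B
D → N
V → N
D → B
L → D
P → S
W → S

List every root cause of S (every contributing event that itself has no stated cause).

Tracing upstream from S: S ← W ← Z.
A separate upstream branch: S ← P ← D ← V.
A separate upstream branch: S ← P ← D ← L ← T.
Each of those chain origins has no stated cause.

T, V, Z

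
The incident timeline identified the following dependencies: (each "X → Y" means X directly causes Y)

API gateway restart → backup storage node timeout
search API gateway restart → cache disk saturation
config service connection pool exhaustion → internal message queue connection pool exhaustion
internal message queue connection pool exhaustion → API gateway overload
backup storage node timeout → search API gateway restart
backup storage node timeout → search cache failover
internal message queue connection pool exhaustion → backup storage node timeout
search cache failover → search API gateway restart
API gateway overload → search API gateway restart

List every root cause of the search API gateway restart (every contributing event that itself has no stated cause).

the API gateway restart, the config service connection pool exhaustion

Tracing upstream from the search API gateway restart: the search API gateway restart ← the backup storage node timeout ← the API gateway restart.
A separate upstream branch: the search API gateway restart ← the backup storage node timeout ← the internal message queue connection pool exhaustion ← the config service connection pool exhaustion.
Each of those chain origins has no stated cause.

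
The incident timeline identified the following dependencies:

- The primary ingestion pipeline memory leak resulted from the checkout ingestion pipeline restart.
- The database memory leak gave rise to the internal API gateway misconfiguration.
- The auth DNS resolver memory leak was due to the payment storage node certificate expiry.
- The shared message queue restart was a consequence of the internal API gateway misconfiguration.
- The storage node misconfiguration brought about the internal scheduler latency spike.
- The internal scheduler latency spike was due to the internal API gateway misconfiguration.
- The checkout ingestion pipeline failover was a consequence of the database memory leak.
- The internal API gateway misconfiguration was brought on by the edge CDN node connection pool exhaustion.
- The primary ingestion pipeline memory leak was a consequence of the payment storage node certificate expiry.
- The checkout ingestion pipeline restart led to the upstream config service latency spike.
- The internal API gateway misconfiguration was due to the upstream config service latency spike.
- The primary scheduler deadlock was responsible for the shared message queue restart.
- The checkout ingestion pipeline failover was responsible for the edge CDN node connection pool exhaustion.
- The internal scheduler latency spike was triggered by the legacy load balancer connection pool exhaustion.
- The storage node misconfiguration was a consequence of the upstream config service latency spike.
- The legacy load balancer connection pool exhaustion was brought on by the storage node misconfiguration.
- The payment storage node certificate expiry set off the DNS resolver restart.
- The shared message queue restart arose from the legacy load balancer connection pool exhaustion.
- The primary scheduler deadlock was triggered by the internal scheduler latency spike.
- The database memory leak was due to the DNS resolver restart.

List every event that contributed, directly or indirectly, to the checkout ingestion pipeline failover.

Immediate cause of the checkout ingestion pipeline failover: the database memory leak.
Further upstream: the payment storage node certificate expiry, the DNS resolver restart.

the DNS resolver restart, the database memory leak, the payment storage node certificate expiry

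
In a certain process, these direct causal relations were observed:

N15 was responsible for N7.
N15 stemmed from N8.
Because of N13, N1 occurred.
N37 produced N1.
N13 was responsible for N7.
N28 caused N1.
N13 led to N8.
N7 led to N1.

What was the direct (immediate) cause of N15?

Upstream contributors include N13, but only N8 feeds directly into N15.

N8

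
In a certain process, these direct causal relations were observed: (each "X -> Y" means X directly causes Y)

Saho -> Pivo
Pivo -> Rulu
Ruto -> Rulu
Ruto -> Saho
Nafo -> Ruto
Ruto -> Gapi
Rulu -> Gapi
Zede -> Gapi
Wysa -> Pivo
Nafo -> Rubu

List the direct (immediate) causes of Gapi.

Rulu, Ruto, Zede

Upstream contributors include Wysa, Nafo, Saho, Pivo, but only Rulu, Ruto, Zede feed directly into Gapi.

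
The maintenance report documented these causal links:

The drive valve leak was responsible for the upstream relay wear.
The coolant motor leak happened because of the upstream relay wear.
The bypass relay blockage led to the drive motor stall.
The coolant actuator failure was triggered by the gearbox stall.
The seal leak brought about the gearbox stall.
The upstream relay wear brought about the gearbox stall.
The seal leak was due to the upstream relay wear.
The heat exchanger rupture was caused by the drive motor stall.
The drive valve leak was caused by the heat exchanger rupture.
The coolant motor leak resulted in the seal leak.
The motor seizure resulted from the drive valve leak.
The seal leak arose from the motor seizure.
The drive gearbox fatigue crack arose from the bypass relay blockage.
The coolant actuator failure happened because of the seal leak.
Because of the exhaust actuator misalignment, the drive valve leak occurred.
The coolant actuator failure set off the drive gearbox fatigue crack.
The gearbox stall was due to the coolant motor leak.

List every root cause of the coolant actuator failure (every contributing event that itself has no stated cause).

Tracing upstream from the coolant actuator failure: the coolant actuator failure ← the seal leak ← the upstream relay wear ← the drive valve leak ← the heat exchanger rupture ← the drive motor stall ← the bypass relay blockage.
A separate upstream branch: the coolant actuator failure ← the seal leak ← the upstream relay wear ← the drive valve leak ← the exhaust actuator misalignment.
Each of those chain origins has no stated cause.

the bypass relay blockage, the exhaust actuator misalignment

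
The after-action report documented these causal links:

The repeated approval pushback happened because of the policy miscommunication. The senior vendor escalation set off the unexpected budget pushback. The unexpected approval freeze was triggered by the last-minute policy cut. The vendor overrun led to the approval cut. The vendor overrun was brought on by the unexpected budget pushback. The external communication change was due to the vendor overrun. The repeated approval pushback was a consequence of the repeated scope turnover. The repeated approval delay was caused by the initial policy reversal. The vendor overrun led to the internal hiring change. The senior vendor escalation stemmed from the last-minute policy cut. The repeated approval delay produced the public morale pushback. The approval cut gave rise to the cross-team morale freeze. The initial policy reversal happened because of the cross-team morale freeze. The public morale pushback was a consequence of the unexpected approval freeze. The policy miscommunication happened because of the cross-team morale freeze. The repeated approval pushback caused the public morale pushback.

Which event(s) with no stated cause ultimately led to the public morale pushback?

the last-minute policy cut, the repeated scope turnover

Tracing upstream from the public morale pushback: the public morale pushback ← the unexpected approval freeze ← the last-minute policy cut.
A separate upstream branch: the public morale pushback ← the repeated approval pushback ← the repeated scope turnover.
Each of those chain origins has no stated cause.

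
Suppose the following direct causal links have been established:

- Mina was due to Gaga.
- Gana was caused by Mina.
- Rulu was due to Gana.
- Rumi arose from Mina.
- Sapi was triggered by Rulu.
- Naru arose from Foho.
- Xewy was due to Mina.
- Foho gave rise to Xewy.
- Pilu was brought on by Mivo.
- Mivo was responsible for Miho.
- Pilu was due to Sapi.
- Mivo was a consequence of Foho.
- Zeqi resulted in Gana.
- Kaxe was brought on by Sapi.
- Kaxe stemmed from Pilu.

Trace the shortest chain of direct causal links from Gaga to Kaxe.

Gaga → Mina → Gana → Rulu → Sapi → Kaxe

Gaga → Mina
Mina → Gana
Gana → Rulu
Rulu → Sapi
Sapi → Kaxe
Length: 5 steps.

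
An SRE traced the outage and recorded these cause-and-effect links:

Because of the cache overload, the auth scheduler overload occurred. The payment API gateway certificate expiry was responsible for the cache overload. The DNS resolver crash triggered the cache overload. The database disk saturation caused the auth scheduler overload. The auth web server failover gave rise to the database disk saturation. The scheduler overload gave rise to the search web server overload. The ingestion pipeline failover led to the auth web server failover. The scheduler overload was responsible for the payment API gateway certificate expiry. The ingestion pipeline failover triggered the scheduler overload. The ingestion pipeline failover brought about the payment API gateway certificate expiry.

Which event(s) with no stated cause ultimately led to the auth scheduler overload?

Tracing upstream from the auth scheduler overload: the auth scheduler overload ← the cache overload ← the payment API gateway certificate expiry ← the ingestion pipeline failover.
A separate upstream branch: the auth scheduler overload ← the cache overload ← the DNS resolver crash.
Each of those chain origins has no stated cause.

the DNS resolver crash, the ingestion pipeline failover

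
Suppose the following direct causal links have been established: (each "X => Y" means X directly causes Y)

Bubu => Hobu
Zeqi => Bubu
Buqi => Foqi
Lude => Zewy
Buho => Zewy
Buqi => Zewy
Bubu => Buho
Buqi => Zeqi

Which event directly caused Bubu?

Zeqi

Upstream contributors include Buqi, but only Zeqi feeds directly into Bubu.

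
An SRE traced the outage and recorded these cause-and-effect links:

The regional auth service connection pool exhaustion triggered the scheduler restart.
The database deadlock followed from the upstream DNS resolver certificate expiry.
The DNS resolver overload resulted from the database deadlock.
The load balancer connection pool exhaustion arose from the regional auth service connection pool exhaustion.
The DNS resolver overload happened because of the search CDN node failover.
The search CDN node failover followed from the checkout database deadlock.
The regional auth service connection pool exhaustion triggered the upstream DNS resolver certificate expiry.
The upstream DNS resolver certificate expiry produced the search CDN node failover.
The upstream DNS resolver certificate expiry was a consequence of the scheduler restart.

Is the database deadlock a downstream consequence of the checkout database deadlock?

No

The checkout database deadlock leads to the search CDN node failover, the DNS resolver overload; the database deadlock is not among them.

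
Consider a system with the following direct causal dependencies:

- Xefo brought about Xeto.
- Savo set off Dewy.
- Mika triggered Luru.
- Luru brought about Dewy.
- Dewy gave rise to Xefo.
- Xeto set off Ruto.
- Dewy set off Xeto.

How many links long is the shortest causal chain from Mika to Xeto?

Shortest chain: Mika → Luru → Dewy → Xeto.

3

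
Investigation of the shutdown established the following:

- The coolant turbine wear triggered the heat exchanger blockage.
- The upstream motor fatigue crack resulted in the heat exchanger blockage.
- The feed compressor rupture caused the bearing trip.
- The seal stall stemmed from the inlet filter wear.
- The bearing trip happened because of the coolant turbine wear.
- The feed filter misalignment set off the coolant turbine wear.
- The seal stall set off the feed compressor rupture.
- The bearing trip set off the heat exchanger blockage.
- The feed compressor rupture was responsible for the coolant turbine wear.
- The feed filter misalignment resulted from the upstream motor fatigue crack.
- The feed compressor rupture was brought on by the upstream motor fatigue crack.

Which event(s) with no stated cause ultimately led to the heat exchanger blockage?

Tracing upstream from the heat exchanger blockage: the heat exchanger blockage ← the coolant turbine wear ← the feed compressor rupture ← the seal stall ← the inlet filter wear.
A separate upstream branch: the heat exchanger blockage ← the upstream motor fatigue crack.
Each of those chain origins has no stated cause.

the inlet filter wear, the upstream motor fatigue crack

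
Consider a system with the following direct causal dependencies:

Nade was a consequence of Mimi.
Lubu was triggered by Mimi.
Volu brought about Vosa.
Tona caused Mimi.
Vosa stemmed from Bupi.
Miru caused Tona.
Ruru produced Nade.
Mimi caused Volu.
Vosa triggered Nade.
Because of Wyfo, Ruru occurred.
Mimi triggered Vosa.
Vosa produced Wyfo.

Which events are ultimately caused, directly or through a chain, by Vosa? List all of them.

Nade, Ruru, Wyfo

Direct effects: Wyfo, Nade.
2 steps out: Ruru.
Not reachable from it: Miru, Tona, Mimi, Volu, Lubu, Bupi.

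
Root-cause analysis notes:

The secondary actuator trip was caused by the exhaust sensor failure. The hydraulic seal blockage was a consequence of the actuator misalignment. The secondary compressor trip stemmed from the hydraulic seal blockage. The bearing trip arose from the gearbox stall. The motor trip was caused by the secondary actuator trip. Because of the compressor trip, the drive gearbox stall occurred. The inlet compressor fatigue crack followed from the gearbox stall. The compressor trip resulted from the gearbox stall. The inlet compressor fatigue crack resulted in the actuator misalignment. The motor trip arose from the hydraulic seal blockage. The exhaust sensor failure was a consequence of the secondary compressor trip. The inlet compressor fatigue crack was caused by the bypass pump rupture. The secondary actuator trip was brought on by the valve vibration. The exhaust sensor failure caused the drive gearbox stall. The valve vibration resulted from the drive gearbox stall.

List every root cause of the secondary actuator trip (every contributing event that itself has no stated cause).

the bypass pump rupture, the gearbox stall

Tracing upstream from the secondary actuator trip: the secondary actuator trip ← the valve vibration ← the drive gearbox stall ← the compressor trip ← the gearbox stall.
A separate upstream branch: the secondary actuator trip ← the exhaust sensor failure ← the secondary compressor trip ← the hydraulic seal blockage ← the actuator misalignment ← the inlet compressor fatigue crack ← the bypass pump rupture.
Each of those chain origins has no stated cause.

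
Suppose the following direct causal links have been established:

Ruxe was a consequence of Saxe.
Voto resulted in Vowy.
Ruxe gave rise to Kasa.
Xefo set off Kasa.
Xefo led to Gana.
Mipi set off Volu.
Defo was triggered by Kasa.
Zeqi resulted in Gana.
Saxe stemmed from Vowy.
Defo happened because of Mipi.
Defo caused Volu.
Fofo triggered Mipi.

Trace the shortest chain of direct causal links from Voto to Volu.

Voto → Vowy → Saxe → Ruxe → Kasa → Defo → Volu

Voto → Vowy
Vowy → Saxe
Saxe → Ruxe
Ruxe → Kasa
Kasa → Defo
Defo → Volu
Length: 6 steps.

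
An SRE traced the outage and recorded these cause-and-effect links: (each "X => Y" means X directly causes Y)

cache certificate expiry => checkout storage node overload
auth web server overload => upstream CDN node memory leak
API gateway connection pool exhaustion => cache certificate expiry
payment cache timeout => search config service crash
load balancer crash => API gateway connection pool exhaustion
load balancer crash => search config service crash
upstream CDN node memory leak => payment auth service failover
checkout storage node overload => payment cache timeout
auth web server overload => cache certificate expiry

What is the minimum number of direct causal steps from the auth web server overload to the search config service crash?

Shortest chain: the auth web server overload → the cache certificate expiry → the checkout storage node overload → the payment cache timeout → the search config service crash.

4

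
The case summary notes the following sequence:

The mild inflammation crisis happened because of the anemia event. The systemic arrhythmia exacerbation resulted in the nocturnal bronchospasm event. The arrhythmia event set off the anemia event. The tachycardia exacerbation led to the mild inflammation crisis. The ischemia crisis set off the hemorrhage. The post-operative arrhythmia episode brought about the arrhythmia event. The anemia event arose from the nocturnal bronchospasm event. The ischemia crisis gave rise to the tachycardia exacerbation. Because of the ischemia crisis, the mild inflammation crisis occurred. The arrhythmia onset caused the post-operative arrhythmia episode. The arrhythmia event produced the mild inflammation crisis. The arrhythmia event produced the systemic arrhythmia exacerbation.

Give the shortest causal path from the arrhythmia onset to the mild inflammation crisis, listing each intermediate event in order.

the arrhythmia onset → the post-operative arrhythmia episode
the post-operative arrhythmia episode → the arrhythmia event
the arrhythmia event → the mild inflammation crisis
Length: 3 steps.

the arrhythmia onset → the post-operative arrhythmia episode → the arrhythmia event → the mild inflammation crisis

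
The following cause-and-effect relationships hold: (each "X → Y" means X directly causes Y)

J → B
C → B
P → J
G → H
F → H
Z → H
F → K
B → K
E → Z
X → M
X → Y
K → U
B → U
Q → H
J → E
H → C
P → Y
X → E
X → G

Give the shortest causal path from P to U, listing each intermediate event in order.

P → J → B → U

P → J
J → B
B → U
Length: 3 steps.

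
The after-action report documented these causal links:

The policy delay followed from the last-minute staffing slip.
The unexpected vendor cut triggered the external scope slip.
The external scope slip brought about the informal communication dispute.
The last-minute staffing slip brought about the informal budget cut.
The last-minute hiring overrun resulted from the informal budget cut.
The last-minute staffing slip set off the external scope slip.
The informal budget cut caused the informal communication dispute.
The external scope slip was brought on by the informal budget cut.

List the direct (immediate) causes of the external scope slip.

the informal budget cut, the last-minute staffing slip, the unexpected vendor cut → the external scope slip with nothing further upstream stated.

the informal budget cut, the last-minute staffing slip, the unexpected vendor cut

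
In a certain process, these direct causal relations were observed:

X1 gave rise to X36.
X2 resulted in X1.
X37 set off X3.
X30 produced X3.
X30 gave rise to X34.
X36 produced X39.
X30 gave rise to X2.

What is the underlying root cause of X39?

Tracing upstream from X39: X39 ← X36 ← X1 ← X2 ← X30.
X30 has no stated cause, so it is the root.

X30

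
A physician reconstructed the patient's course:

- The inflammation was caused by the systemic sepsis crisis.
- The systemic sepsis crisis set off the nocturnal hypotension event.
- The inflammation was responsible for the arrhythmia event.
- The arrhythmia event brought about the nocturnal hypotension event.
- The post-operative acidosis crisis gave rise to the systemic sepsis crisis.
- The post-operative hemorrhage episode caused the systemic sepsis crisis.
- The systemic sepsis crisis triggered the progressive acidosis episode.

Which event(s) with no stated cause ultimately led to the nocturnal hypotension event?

the post-operative acidosis crisis, the post-operative hemorrhage episode

Tracing upstream from the nocturnal hypotension event: the nocturnal hypotension event ← the systemic sepsis crisis ← the post-operative acidosis crisis.
A separate upstream branch: the nocturnal hypotension event ← the systemic sepsis crisis ← the post-operative hemorrhage episode.
Each of those chain origins has no stated cause.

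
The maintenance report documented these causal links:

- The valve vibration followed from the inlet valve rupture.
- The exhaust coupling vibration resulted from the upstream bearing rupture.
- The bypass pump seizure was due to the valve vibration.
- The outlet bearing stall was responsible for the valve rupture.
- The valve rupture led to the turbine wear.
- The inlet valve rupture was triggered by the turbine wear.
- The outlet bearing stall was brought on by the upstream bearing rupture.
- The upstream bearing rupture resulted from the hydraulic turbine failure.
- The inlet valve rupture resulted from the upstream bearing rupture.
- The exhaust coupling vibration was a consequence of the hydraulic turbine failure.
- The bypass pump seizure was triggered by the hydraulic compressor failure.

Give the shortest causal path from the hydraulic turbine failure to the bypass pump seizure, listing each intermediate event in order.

the hydraulic turbine failure → the upstream bearing rupture → the inlet valve rupture → the valve vibration → the bypass pump seizure

the hydraulic turbine failure → the upstream bearing rupture
the upstream bearing rupture → the inlet valve rupture
the inlet valve rupture → the valve vibration
the valve vibration → the bypass pump seizure
Length: 4 steps.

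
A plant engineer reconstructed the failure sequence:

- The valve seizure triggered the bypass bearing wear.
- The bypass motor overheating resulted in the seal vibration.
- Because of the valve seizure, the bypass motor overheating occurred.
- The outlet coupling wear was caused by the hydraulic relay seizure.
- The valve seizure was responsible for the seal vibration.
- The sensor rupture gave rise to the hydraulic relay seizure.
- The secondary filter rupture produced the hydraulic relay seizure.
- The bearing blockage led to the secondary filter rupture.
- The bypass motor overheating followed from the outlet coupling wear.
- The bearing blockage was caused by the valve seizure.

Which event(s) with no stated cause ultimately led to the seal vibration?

the sensor rupture, the valve seizure

Tracing upstream from the seal vibration: the seal vibration ← the valve seizure.
A separate upstream branch: the seal vibration ← the bypass motor overheating ← the outlet coupling wear ← the hydraulic relay seizure ← the sensor rupture.
Each of those chain origins has no stated cause.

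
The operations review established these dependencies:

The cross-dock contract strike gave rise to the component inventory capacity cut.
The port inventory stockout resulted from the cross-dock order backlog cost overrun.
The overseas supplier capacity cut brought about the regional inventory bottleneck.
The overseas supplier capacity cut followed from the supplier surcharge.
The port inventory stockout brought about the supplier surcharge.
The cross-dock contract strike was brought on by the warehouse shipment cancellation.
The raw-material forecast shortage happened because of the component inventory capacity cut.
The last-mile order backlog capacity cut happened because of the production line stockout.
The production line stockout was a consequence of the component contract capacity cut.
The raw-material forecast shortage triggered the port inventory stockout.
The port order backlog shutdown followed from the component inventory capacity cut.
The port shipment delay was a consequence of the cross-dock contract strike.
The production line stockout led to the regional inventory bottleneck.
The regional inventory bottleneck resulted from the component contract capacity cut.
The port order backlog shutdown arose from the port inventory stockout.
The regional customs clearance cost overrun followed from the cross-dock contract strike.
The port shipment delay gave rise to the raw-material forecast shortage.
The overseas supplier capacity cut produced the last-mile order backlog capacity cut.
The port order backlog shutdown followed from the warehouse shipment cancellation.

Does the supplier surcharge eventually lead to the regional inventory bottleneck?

Yes

There is a causal chain: the supplier surcharge → the overseas supplier capacity cut → the regional inventory bottleneck.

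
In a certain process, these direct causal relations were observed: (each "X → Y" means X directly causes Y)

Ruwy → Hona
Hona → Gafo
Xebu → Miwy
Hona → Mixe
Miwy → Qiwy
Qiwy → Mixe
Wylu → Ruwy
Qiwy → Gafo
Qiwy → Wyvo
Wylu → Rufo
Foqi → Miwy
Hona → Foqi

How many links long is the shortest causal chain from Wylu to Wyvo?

Shortest chain: Wylu → Ruwy → Hona → Foqi → Miwy → Qiwy → Wyvo.

6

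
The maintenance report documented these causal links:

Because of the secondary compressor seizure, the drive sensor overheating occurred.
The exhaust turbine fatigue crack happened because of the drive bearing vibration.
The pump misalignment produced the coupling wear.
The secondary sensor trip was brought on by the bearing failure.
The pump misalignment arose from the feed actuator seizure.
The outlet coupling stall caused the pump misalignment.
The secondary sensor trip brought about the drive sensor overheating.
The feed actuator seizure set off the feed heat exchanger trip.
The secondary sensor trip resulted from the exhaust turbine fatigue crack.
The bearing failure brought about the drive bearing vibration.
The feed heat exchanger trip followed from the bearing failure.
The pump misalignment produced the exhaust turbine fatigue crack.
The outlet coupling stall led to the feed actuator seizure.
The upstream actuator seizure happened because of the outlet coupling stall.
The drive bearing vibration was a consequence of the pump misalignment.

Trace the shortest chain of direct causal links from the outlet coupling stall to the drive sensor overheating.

the outlet coupling stall → the pump misalignment
the pump misalignment → the exhaust turbine fatigue crack
the exhaust turbine fatigue crack → the secondary sensor trip
the secondary sensor trip → the drive sensor overheating
Length: 4 steps.

the outlet coupling stall → the pump misalignment → the exhaust turbine fatigue crack → the secondary sensor trip → the drive sensor overheating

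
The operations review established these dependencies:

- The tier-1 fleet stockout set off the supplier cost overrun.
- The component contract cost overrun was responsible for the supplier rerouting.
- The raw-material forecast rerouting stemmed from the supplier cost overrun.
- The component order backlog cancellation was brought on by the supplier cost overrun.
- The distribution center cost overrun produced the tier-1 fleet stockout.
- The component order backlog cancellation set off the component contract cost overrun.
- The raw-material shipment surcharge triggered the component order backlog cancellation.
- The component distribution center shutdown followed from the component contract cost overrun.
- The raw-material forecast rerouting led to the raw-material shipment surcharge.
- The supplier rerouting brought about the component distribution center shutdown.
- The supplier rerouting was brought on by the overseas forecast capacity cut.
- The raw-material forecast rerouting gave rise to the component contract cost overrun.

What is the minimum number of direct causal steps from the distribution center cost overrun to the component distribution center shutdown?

Shortest chain: the distribution center cost overrun → the tier-1 fleet stockout → the supplier cost overrun → the raw-material forecast rerouting → the component contract cost overrun → the component distribution center shutdown.

5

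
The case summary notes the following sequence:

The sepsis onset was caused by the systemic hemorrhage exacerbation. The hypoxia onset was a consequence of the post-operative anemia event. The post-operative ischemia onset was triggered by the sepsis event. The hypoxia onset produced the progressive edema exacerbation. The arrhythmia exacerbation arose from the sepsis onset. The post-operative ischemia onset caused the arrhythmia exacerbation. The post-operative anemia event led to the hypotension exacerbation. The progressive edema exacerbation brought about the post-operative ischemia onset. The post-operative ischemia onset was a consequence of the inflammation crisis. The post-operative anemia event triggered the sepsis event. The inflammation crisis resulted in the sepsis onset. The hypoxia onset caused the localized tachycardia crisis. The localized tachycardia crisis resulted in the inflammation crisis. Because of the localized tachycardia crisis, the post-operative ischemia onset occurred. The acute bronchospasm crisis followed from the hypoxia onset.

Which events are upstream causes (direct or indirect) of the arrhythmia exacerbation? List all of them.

the hypoxia onset, the inflammation crisis, the localized tachycardia crisis, the post-operative anemia event, the post-operative ischemia onset, the progressive edema exacerbation, the sepsis event, the sepsis onset, the systemic hemorrhage exacerbation

Immediate causes of the arrhythmia exacerbation: the sepsis onset, the post-operative ischemia onset.
Further upstream: the post-operative anemia event, the hypoxia onset, the systemic hemorrhage exacerbation, the localized tachycardia crisis, the inflammation crisis, the progressive edema exacerbation, the sepsis event.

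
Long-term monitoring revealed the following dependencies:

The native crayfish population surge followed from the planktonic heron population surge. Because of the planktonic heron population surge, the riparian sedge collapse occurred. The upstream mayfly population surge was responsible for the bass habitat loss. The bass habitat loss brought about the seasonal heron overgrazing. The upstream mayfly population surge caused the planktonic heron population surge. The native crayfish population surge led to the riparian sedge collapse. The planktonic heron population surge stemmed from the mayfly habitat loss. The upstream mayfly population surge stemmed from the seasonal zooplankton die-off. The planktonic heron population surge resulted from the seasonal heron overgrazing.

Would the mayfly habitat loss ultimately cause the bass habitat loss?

No

The mayfly habitat loss leads to the planktonic heron population surge, the native crayfish population surge, the riparian sedge collapse; the bass habitat loss is not among them.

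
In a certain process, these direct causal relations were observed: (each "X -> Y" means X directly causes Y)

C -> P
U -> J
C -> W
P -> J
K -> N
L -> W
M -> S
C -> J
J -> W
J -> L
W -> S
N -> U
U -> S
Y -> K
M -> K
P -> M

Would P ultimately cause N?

There is a causal chain: P → M → K → N.

Yes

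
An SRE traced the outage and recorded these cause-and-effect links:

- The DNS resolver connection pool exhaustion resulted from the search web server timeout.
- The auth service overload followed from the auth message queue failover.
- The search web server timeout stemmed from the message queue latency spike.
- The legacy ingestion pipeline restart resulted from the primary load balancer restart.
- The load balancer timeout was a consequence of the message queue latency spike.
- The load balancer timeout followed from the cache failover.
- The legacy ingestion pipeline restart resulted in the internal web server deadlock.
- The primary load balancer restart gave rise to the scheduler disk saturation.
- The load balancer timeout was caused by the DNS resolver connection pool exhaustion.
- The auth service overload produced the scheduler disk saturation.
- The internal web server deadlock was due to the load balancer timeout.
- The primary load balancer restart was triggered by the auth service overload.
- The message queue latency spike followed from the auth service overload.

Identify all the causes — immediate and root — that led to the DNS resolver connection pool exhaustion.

the auth message queue failover, the auth service overload, the message queue latency spike, the search web server timeout

Immediate cause of the DNS resolver connection pool exhaustion: the search web server timeout.
Further upstream: the auth message queue failover, the auth service overload, the message queue latency spike.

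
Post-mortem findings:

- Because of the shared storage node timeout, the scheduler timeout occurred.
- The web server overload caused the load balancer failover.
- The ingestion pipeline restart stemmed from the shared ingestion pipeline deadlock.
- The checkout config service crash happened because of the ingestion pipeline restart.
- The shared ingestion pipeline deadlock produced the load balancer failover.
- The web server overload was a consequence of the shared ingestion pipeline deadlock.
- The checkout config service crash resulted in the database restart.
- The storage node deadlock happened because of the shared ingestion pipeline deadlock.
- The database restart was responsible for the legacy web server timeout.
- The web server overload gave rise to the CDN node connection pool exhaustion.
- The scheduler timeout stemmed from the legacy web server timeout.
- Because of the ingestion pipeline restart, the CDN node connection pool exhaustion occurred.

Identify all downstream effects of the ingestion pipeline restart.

Direct effects: the checkout config service crash, the CDN node connection pool exhaustion.
2 steps out: the database restart.
3 steps out: the legacy web server timeout.
4 steps out: the scheduler timeout.
Not reachable from it: the shared ingestion pipeline deadlock, the storage node deadlock, the web server overload, the shared storage node timeout, the load balancer failover.

the CDN node connection pool exhaustion, the checkout config service crash, the database restart, the legacy web server timeout, the scheduler timeout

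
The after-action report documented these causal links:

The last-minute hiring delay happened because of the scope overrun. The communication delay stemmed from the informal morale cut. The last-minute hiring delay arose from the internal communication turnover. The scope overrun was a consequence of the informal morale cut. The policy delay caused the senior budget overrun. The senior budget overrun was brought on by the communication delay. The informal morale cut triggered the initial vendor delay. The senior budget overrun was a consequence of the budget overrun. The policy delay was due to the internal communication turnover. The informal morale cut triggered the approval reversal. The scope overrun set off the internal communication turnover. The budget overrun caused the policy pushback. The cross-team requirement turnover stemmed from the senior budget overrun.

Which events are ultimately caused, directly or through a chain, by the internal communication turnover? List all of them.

the cross-team requirement turnover, the last-minute hiring delay, the policy delay, the senior budget overrun

Direct effects: the policy delay, the last-minute hiring delay.
2 steps out: the senior budget overrun.
3 steps out: the cross-team requirement turnover.
Not reachable from it: the informal morale cut, the communication delay, the scope overrun, the budget overrun, the approval reversal, the initial vendor delay, the policy pushback.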